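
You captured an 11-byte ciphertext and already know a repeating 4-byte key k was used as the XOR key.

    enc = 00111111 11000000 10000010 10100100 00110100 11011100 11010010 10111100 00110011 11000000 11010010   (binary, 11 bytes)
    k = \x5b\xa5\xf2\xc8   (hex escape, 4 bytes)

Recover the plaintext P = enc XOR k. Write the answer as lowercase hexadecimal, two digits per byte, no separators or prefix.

6465706c6f792074686520

The 4-byte key repeats, so the effective keystream is 5b a5 f2 c8 5b a5 f2 c8 5b a5 f2.
byte 0:  63 xor  91 = 100
byte 1: 192 xor 165 = 101
byte 2: 130 xor 242 = 112
byte 3: 164 xor 200 = 108
byte 4:  52 xor  91 = 111
byte 5: 220 xor 165 = 121
byte 6: 210 xor 242 =  32
byte 7: 188 xor 200 = 116
byte 8:  51 xor  91 = 104
byte 9: 192 xor 165 = 101
byte 10: 210 xor 242 =  32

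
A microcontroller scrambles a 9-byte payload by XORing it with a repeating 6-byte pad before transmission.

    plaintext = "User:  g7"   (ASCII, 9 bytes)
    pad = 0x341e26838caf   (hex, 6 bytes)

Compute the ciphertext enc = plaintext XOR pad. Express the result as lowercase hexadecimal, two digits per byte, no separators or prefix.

The 6-byte key repeats, so the effective keystream is 34 1e 26 83 8c af 34 1e 26.
byte 0:  85 ^  52 =  97
byte 1: 115 ^  30 = 109
byte 2: 101 ^  38 =  67
byte 3: 114 ^ 131 = 241
byte 4:  58 ^ 140 = 182
byte 5:  32 ^ 175 = 143
byte 6:  32 ^  52 =  20
byte 7: 103 ^  30 = 121
byte 8:  55 ^  38 =  17

616d43f1b68f147911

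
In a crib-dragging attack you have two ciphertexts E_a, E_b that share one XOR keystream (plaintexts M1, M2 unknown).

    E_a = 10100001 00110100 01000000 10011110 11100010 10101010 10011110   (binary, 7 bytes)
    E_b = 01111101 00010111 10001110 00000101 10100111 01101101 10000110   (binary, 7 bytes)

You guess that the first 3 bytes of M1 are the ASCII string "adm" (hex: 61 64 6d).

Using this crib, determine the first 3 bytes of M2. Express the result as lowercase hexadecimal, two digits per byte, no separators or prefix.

bd47a3

First, E_a ⊕ E_b = (M1 ⊕ K) ⊕ (M2 ⊕ K) = M1 ⊕ M2, so the key drops out. Then M2 = (M1 ⊕ M2) ⊕ M1 over the first 3 bytes.
byte 0: (a1 xor 7d) xor 61 = dc xor 61 = bd
byte 1: (34 xor 17) xor 64 = 23 xor 64 = 47
byte 2: (40 xor 8e) xor 6d = ce xor 6d = a3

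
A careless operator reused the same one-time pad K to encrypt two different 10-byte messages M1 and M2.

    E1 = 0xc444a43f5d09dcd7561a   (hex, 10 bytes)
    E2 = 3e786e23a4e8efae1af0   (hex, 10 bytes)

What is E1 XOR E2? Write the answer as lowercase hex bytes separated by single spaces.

E1 ⊕ E2 = (M1 ⊕ K) ⊕ (M2 ⊕ K) = M1 ⊕ M2 — the shared key cancels under XOR.
byte 0: c4 xor 3e = fa
byte 1: 44 xor 78 = 3c
byte 2: a4 xor 6e = ca
byte 3: 3f xor 23 = 1c
byte 4: 5d xor a4 = f9
byte 5: 09 xor e8 = e1
byte 6: dc xor ef = 33
byte 7: d7 xor ae = 79
byte 8: 56 xor 1a = 4c
byte 9: 1a xor f0 = ea

fa 3c ca 1c f9 e1 33 79 4c ea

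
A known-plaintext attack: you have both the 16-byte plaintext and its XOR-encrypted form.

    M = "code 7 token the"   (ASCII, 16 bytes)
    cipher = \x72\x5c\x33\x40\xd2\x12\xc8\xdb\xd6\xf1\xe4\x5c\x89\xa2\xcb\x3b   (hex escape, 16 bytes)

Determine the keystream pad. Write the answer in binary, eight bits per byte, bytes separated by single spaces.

Since cipher = M ⊕ pad, XORing both sides with M gives pad = M ⊕ cipher.
63 xor 72 = 11
6f xor 5c = 33
64 xor 33 = 57
65 xor 40 = 25
20 xor d2 = f2
37 xor 12 = 25
20 xor c8 = e8
74 xor db = af
6f xor d6 = b9
6b xor f1 = 9a
65 xor e4 = 81
6e xor 5c = 32
20 xor 89 = a9
74 xor a2 = d6
68 xor cb = a3
65 xor 3b = 5e

00010001 00110011 01010111 00100101 11110010 00100101 11101000 10101111 10111001 10011010 10000001 00110010 10101001 11010110 10100011 01011110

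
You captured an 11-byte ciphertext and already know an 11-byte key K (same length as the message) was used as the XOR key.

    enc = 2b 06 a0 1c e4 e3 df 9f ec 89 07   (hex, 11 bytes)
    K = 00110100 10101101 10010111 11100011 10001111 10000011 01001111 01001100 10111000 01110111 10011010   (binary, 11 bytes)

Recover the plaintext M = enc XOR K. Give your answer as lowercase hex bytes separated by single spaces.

1f ab 37 ff 6b 60 90 d3 54 fe 9d

2b ^ 34 = 1f
06 ^ ad = ab
a0 ^ 97 = 37
1c ^ e3 = ff
e4 ^ 8f = 6b
e3 ^ 83 = 60
df ^ 4f = 90
9f ^ 4c = d3
ec ^ b8 = 54
89 ^ 77 = fe
07 ^ 9a = 9d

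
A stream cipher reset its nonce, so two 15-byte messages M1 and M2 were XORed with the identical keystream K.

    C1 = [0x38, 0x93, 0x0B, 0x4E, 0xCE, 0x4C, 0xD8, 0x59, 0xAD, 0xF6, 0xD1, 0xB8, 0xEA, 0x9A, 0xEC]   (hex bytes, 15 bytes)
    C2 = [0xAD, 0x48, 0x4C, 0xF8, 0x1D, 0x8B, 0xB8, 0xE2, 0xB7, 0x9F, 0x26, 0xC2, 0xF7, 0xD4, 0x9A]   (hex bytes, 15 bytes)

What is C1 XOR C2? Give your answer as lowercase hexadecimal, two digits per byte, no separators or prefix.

95db47b6d3c760bb1a69f77a1d4e76

C1 ⊕ C2 = (M1 ⊕ K) ⊕ (M2 ⊕ K) = M1 ⊕ M2 — the shared key cancels under XOR.
 56 ⊕ 173 = 149
147 ⊕  72 = 219
 11 ⊕  76 =  71
 78 ⊕ 248 = 182
206 ⊕  29 = 211
 76 ⊕ 139 = 199
216 ⊕ 184 =  96
 89 ⊕ 226 = 187
173 ⊕ 183 =  26
246 ⊕ 159 = 105
209 ⊕  38 = 247
184 ⊕ 194 = 122
234 ⊕ 247 =  29
154 ⊕ 212 =  78
236 ⊕ 154 = 118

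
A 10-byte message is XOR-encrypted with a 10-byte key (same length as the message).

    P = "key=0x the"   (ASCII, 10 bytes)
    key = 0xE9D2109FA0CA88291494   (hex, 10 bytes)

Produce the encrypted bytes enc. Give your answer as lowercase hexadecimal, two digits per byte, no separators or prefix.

82b769a290b2a85d7cf1

XOR is its own inverse, so applying the key byte-wise gives the result directly.
byte 0: 107 xor 233 = 130
byte 1: 101 xor 210 = 183
byte 2: 121 xor  16 = 105
byte 3:  61 xor 159 = 162
byte 4:  48 xor 160 = 144
byte 5: 120 xor 202 = 178
byte 6:  32 xor 136 = 168
byte 7: 116 xor  41 =  93
byte 8: 104 xor  20 = 124
byte 9: 101 xor 148 = 241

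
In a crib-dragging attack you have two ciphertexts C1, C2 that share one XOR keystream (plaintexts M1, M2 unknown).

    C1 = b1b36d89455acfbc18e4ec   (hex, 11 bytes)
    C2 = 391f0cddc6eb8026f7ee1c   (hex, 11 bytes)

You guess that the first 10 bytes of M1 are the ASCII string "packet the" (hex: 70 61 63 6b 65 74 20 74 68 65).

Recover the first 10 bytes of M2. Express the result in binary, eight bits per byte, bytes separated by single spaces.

First, C1 ⊕ C2 = (M1 ⊕ K) ⊕ (M2 ⊕ K) = M1 ⊕ M2, so the key drops out. Then M2 = (M1 ⊕ M2) ⊕ M1 over the first 10 bytes.
byte 0: (b1 xor 39) xor 70 = 88 xor 70 = f8
byte 1: (b3 xor 1f) xor 61 = ac xor 61 = cd
byte 2: (6d xor 0c) xor 63 = 61 xor 63 = 02
byte 3: (89 xor dd) xor 6b = 54 xor 6b = 3f
byte 4: (45 xor c6) xor 65 = 83 xor 65 = e6
byte 5: (5a xor eb) xor 74 = b1 xor 74 = c5
byte 6: (cf xor 80) xor 20 = 4f xor 20 = 6f
byte 7: (bc xor 26) xor 74 = 9a xor 74 = ee
byte 8: (18 xor f7) xor 68 = ef xor 68 = 87
byte 9: (e4 xor ee) xor 65 = 0a xor 65 = 6f

11111000 11001101 00000010 00111111 11100110 11000101 01101111 11101110 10000111 01101111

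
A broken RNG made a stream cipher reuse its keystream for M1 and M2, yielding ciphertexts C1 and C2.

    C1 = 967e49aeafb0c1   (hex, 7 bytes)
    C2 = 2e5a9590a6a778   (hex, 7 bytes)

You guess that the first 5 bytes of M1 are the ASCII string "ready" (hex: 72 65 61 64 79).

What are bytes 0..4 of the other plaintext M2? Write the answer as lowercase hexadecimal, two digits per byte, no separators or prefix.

First, C1 ⊕ C2 = (M1 ⊕ K) ⊕ (M2 ⊕ K) = M1 ⊕ M2, so the key drops out. Then M2 = (M1 ⊕ M2) ⊕ M1 over the first 5 bytes.
byte 0: (96 xor 2e) xor 72 = b8 xor 72 = ca
byte 1: (7e xor 5a) xor 65 = 24 xor 65 = 41
byte 2: (49 xor 95) xor 61 = dc xor 61 = bd
byte 3: (ae xor 90) xor 64 = 3e xor 64 = 5a
byte 4: (af xor a6) xor 79 = 09 xor 79 = 70

ca41bd5a70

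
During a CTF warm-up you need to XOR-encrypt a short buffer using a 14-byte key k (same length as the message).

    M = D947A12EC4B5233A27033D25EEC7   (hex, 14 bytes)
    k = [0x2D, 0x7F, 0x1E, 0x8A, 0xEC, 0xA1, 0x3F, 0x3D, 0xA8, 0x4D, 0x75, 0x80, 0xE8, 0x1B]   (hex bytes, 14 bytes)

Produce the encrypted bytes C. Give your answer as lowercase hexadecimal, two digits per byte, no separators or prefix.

XOR is its own inverse, so applying the key byte-wise gives the result directly.
217 XOR  45 = 244
 71 XOR 127 =  56
161 XOR  30 = 191
 46 XOR 138 = 164
196 XOR 236 =  40
181 XOR 161 =  20
 35 XOR  63 =  28
 58 XOR  61 =   7
 39 XOR 168 = 143
  3 XOR  77 =  78
 61 XOR 117 =  72
 37 XOR 128 = 165
238 XOR 232 =   6
199 XOR  27 = 220

f438bfa428141c078f4e48a506dc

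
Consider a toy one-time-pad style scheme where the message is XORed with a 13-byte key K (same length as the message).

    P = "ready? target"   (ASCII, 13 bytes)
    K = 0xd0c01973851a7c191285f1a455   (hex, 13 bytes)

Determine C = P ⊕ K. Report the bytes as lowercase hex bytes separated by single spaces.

XOR is its own inverse, so applying the key byte-wise gives the result directly.
byte 0: 01110010 XOR 11010000 = 10100010
byte 1: 01100101 XOR 11000000 = 10100101
byte 2: 01100001 XOR 00011001 = 01111000
byte 3: 01100100 XOR 01110011 = 00010111
byte 4: 01111001 XOR 10000101 = 11111100
byte 5: 00111111 XOR 00011010 = 00100101
byte 6: 00100000 XOR 01111100 = 01011100
byte 7: 01110100 XOR 00011001 = 01101101
byte 8: 01100001 XOR 00010010 = 01110011
byte 9: 01110010 XOR 10000101 = 11110111
byte 10: 01100111 XOR 11110001 = 10010110
byte 11: 01100101 XOR 10100100 = 11000001
byte 12: 01110100 XOR 01010101 = 00100001

a2 a5 78 17 fc 25 5c 6d 73 f7 96 c1 21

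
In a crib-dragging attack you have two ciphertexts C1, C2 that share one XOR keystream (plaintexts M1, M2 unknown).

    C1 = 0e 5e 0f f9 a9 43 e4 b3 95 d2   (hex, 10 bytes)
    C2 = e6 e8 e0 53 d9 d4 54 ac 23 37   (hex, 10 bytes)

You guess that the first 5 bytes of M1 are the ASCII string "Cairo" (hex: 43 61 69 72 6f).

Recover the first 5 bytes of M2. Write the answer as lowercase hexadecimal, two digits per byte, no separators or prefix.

abd786d81f

First, C1 ⊕ C2 = (M1 ⊕ K) ⊕ (M2 ⊕ K) = M1 ⊕ M2, so the key drops out. Then M2 = (M1 ⊕ M2) ⊕ M1 over the first 5 bytes.
byte 0: (0e xor e6) xor 43 = e8 xor 43 = ab
byte 1: (5e xor e8) xor 61 = b6 xor 61 = d7
byte 2: (0f xor e0) xor 69 = ef xor 69 = 86
byte 3: (f9 xor 53) xor 72 = aa xor 72 = d8
byte 4: (a9 xor d9) xor 6f = 70 xor 6f = 1f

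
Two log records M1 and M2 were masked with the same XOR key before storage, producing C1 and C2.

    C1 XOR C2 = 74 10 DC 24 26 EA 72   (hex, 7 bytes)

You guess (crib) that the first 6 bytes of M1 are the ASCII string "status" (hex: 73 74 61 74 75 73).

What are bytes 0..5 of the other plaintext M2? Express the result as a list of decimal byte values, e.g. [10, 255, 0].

Since C1 ⊕ C2 = M1 ⊕ M2, XORing with the guessed M1 bytes yields the corresponding M2 bytes: M2 = (C1 ⊕ C2) ⊕ M1.
byte 0: 01110100 ⊕ 01110011 = 00000111
byte 1: 00010000 ⊕ 01110100 = 01100100
byte 2: 11011100 ⊕ 01100001 = 10111101
byte 3: 00100100 ⊕ 01110100 = 01010000
byte 4: 00100110 ⊕ 01110101 = 01010011
byte 5: 11101010 ⊕ 01110011 = 10011001

[7, 100, 189, 80, 83, 153]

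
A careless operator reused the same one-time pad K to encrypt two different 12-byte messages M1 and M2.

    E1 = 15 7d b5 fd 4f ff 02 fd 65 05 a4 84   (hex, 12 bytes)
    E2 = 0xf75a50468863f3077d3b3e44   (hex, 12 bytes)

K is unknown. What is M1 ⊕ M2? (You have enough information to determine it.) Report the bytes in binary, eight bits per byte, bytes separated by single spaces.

E1 ⊕ E2 = (M1 ⊕ K) ⊕ (M2 ⊕ K) = M1 ⊕ M2 — the shared key cancels under XOR.
15 XOR f7 = e2
7d XOR 5a = 27
b5 XOR 50 = e5
fd XOR 46 = bb
4f XOR 88 = c7
ff XOR 63 = 9c
02 XOR f3 = f1
fd XOR 07 = fa
65 XOR 7d = 18
05 XOR 3b = 3e
a4 XOR 3e = 9a
84 XOR 44 = c0

11100010 00100111 11100101 10111011 11000111 10011100 11110001 11111010 00011000 00111110 10011010 11000000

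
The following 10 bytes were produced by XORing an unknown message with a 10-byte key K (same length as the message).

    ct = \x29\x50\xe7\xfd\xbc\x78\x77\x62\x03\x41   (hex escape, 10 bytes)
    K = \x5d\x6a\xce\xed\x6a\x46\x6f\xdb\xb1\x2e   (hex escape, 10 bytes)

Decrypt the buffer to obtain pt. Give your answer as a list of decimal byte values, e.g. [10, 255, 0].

[116, 58, 41, 16, 214, 62, 24, 185, 178, 111]

byte 0: 29 ⊕ 5d = 74
byte 1: 50 ⊕ 6a = 3a
byte 2: e7 ⊕ ce = 29
byte 3: fd ⊕ ed = 10
byte 4: bc ⊕ 6a = d6
byte 5: 78 ⊕ 46 = 3e
byte 6: 77 ⊕ 6f = 18
byte 7: 62 ⊕ db = b9
byte 8: 03 ⊕ b1 = b2
byte 9: 41 ⊕ 2e = 6f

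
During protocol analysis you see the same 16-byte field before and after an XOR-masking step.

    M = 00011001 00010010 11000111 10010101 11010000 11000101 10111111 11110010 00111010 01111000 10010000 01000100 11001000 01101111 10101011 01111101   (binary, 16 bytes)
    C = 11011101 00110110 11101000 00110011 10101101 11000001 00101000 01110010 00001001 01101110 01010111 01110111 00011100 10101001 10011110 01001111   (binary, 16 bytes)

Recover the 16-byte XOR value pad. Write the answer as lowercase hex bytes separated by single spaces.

c4 24 2f a6 7d 04 97 80 33 16 c7 33 d4 c6 35 32

Since C = M ⊕ pad, XORing both sides with M gives pad = M ⊕ C.
byte 0: 00011001 xor 11011101 = 11000100
byte 1: 00010010 xor 00110110 = 00100100
byte 2: 11000111 xor 11101000 = 00101111
byte 3: 10010101 xor 00110011 = 10100110
byte 4: 11010000 xor 10101101 = 01111101
byte 5: 11000101 xor 11000001 = 00000100
byte 6: 10111111 xor 00101000 = 10010111
byte 7: 11110010 xor 01110010 = 10000000
byte 8: 00111010 xor 00001001 = 00110011
byte 9: 01111000 xor 01101110 = 00010110
byte 10: 10010000 xor 01010111 = 11000111
byte 11: 01000100 xor 01110111 = 00110011
byte 12: 11001000 xor 00011100 = 11010100
byte 13: 01101111 xor 10101001 = 11000110
byte 14: 10101011 xor 10011110 = 00110101
byte 15: 01111101 xor 01001111 = 00110010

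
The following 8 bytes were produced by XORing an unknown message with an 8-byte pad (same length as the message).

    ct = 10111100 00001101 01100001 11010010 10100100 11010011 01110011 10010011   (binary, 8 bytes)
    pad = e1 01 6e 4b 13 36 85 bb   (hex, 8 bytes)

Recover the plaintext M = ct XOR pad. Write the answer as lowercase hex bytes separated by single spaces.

5d 0c 0f 99 b7 e5 f6 28

byte 0: 188 xor 225 =  93
byte 1:  13 xor   1 =  12
byte 2:  97 xor 110 =  15
byte 3: 210 xor  75 = 153
byte 4: 164 xor  19 = 183
byte 5: 211 xor  54 = 229
byte 6: 115 xor 133 = 246
byte 7: 147 xor 187 =  40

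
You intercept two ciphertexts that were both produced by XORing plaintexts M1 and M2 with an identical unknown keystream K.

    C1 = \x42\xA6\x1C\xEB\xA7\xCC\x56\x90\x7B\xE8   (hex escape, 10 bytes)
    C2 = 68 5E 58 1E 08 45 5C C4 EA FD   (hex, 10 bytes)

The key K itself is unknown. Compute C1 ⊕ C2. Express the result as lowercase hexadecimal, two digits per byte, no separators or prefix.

2af844f5af890a549115

C1 ⊕ C2 = (M1 ⊕ K) ⊕ (M2 ⊕ K) = M1 ⊕ M2 — the shared key cancels under XOR.
byte 0:  66 ^ 104 =  42
byte 1: 166 ^  94 = 248
byte 2:  28 ^  88 =  68
byte 3: 235 ^  30 = 245
byte 4: 167 ^   8 = 175
byte 5: 204 ^  69 = 137
byte 6:  86 ^  92 =  10
byte 7: 144 ^ 196 =  84
byte 8: 123 ^ 234 = 145
byte 9: 232 ^ 253 =  21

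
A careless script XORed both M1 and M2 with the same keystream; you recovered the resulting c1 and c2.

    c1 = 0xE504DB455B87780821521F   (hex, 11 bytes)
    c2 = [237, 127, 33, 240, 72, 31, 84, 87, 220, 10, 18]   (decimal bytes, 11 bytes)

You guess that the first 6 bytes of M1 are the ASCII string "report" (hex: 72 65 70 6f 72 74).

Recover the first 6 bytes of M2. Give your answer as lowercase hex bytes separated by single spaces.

7a 1e 8a da 61 ec

First, c1 ⊕ c2 = (M1 ⊕ K) ⊕ (M2 ⊕ K) = M1 ⊕ M2, so the key drops out. Then M2 = (M1 ⊕ M2) ⊕ M1 over the first 6 bytes.
byte 0: (e5 ⊕ ed) ⊕ 72 = 08 ⊕ 72 = 7a
byte 1: (04 ⊕ 7f) ⊕ 65 = 7b ⊕ 65 = 1e
byte 2: (db ⊕ 21) ⊕ 70 = fa ⊕ 70 = 8a
byte 3: (45 ⊕ f0) ⊕ 6f = b5 ⊕ 6f = da
byte 4: (5b ⊕ 48) ⊕ 72 = 13 ⊕ 72 = 61
byte 5: (87 ⊕ 1f) ⊕ 74 = 98 ⊕ 74 = ec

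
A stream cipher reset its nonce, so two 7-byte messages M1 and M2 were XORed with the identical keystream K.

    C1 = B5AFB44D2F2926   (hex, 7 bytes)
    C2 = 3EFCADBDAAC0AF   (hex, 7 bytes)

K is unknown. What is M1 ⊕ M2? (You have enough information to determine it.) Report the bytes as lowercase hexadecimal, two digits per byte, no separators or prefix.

C1 ⊕ C2 = (M1 ⊕ K) ⊕ (M2 ⊕ K) = M1 ⊕ M2 — the shared key cancels under XOR.
b5 ^ 3e = 8b
af ^ fc = 53
b4 ^ ad = 19
4d ^ bd = f0
2f ^ aa = 85
29 ^ c0 = e9
26 ^ af = 89

8b5319f085e989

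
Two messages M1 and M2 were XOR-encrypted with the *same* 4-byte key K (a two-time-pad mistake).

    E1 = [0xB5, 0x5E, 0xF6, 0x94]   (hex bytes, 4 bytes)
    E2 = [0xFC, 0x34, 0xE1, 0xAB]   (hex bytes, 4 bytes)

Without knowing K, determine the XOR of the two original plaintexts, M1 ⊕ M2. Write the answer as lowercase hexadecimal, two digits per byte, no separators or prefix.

E1 ⊕ E2 = (M1 ⊕ K) ⊕ (M2 ⊕ K) = M1 ⊕ M2 — the shared key cancels under XOR.
b5 xor fc = 49
5e xor 34 = 6a
f6 xor e1 = 17
94 xor ab = 3f

496a173f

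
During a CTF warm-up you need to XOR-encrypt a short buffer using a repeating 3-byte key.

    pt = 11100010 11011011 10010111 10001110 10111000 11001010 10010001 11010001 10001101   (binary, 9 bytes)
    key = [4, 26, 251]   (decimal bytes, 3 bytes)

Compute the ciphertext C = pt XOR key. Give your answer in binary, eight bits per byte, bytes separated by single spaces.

The 3-byte key repeats, so the effective keystream is 04 1a fb 04 1a fb 04 1a fb.
byte 0: e2 ⊕ 04 = e6
byte 1: db ⊕ 1a = c1
byte 2: 97 ⊕ fb = 6c
byte 3: 8e ⊕ 04 = 8a
byte 4: b8 ⊕ 1a = a2
byte 5: ca ⊕ fb = 31
byte 6: 91 ⊕ 04 = 95
byte 7: d1 ⊕ 1a = cb
byte 8: 8d ⊕ fb = 76

11100110 11000001 01101100 10001010 10100010 00110001 10010101 11001011 01110110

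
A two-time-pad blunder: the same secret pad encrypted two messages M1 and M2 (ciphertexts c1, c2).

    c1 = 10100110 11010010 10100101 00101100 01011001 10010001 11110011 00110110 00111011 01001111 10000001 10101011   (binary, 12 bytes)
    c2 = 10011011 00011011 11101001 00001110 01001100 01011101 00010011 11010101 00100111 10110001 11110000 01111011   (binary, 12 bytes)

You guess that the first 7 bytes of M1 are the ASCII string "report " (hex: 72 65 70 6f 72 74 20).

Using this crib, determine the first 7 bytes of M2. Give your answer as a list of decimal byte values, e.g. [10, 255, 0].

First, c1 ⊕ c2 = (M1 ⊕ K) ⊕ (M2 ⊕ K) = M1 ⊕ M2, so the key drops out. Then M2 = (M1 ⊕ M2) ⊕ M1 over the first 7 bytes.
byte 0: (a6 ⊕ 9b) ⊕ 72 = 3d ⊕ 72 = 4f
byte 1: (d2 ⊕ 1b) ⊕ 65 = c9 ⊕ 65 = ac
byte 2: (a5 ⊕ e9) ⊕ 70 = 4c ⊕ 70 = 3c
byte 3: (2c ⊕ 0e) ⊕ 6f = 22 ⊕ 6f = 4d
byte 4: (59 ⊕ 4c) ⊕ 72 = 15 ⊕ 72 = 67
byte 5: (91 ⊕ 5d) ⊕ 74 = cc ⊕ 74 = b8
byte 6: (f3 ⊕ 13) ⊕ 20 = e0 ⊕ 20 = c0

[79, 172, 60, 77, 103, 184, 192]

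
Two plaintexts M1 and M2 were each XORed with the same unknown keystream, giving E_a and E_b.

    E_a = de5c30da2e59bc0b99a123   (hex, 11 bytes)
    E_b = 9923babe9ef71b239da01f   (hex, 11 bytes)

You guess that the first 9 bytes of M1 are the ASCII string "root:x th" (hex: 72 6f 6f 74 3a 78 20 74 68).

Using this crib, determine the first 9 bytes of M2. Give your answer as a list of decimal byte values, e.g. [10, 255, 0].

[53, 16, 229, 16, 138, 214, 135, 92, 108]

First, E_a ⊕ E_b = (M1 ⊕ K) ⊕ (M2 ⊕ K) = M1 ⊕ M2, so the key drops out. Then M2 = (M1 ⊕ M2) ⊕ M1 over the first 9 bytes.
byte 0: (de ⊕ 99) ⊕ 72 = 47 ⊕ 72 = 35
byte 1: (5c ⊕ 23) ⊕ 6f = 7f ⊕ 6f = 10
byte 2: (30 ⊕ ba) ⊕ 6f = 8a ⊕ 6f = e5
byte 3: (da ⊕ be) ⊕ 74 = 64 ⊕ 74 = 10
byte 4: (2e ⊕ 9e) ⊕ 3a = b0 ⊕ 3a = 8a
byte 5: (59 ⊕ f7) ⊕ 78 = ae ⊕ 78 = d6
byte 6: (bc ⊕ 1b) ⊕ 20 = a7 ⊕ 20 = 87
byte 7: (0b ⊕ 23) ⊕ 74 = 28 ⊕ 74 = 5c
byte 8: (99 ⊕ 9d) ⊕ 68 = 04 ⊕ 68 = 6c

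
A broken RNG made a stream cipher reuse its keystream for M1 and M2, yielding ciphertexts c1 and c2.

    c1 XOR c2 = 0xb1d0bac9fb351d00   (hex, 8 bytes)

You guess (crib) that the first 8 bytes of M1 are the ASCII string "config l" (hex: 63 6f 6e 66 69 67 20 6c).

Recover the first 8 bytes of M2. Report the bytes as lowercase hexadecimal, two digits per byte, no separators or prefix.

d2bfd4af92523d6c

Since c1 ⊕ c2 = M1 ⊕ M2, XORing with the guessed M1 bytes yields the corresponding M2 bytes: M2 = (c1 ⊕ c2) ⊕ M1.
byte 0: b1 xor 63 = d2
byte 1: d0 xor 6f = bf
byte 2: ba xor 6e = d4
byte 3: c9 xor 66 = af
byte 4: fb xor 69 = 92
byte 5: 35 xor 67 = 52
byte 6: 1d xor 20 = 3d
byte 7: 00 xor 6c = 6c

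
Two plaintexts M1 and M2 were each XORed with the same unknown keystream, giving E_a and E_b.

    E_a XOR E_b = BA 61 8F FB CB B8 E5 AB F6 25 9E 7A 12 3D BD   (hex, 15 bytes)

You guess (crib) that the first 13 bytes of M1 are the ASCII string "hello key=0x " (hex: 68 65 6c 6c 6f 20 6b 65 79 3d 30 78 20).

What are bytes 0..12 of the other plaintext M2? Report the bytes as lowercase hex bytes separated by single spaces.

d2 04 e3 97 a4 98 8e ce 8f 18 ae 02 32

Since E_a ⊕ E_b = M1 ⊕ M2, XORing with the guessed M1 bytes yields the corresponding M2 bytes: M2 = (E_a ⊕ E_b) ⊕ M1.
ba xor 68 = d2
61 xor 65 = 04
8f xor 6c = e3
fb xor 6c = 97
cb xor 6f = a4
b8 xor 20 = 98
e5 xor 6b = 8e
ab xor 65 = ce
f6 xor 79 = 8f
25 xor 3d = 18
9e xor 30 = ae
7a xor 78 = 02
12 xor 20 = 32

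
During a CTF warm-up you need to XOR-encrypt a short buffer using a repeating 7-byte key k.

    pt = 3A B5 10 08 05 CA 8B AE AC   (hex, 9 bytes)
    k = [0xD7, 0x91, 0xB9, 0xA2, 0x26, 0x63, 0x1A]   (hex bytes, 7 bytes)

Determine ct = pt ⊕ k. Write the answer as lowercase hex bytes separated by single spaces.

The 7-byte key repeats, so the effective keystream is d7 91 b9 a2 26 63 1a d7 91.
byte 0: 00111010 ⊕ 11010111 = 11101101
byte 1: 10110101 ⊕ 10010001 = 00100100
byte 2: 00010000 ⊕ 10111001 = 10101001
byte 3: 00001000 ⊕ 10100010 = 10101010
byte 4: 00000101 ⊕ 00100110 = 00100011
byte 5: 11001010 ⊕ 01100011 = 10101001
byte 6: 10001011 ⊕ 00011010 = 10010001
byte 7: 10101110 ⊕ 11010111 = 01111001
byte 8: 10101100 ⊕ 10010001 = 00111101

ed 24 a9 aa 23 a9 91 79 3d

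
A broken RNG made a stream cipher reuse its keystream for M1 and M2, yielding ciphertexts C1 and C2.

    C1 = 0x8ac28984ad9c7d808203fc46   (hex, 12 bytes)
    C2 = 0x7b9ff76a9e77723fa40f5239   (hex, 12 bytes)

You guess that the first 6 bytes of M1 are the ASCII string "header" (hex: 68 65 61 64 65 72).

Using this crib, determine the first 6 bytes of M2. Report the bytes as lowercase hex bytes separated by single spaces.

First, C1 ⊕ C2 = (M1 ⊕ K) ⊕ (M2 ⊕ K) = M1 ⊕ M2, so the key drops out. Then M2 = (M1 ⊕ M2) ⊕ M1 over the first 6 bytes.
byte 0: (8a ^ 7b) ^ 68 = f1 ^ 68 = 99
byte 1: (c2 ^ 9f) ^ 65 = 5d ^ 65 = 38
byte 2: (89 ^ f7) ^ 61 = 7e ^ 61 = 1f
byte 3: (84 ^ 6a) ^ 64 = ee ^ 64 = 8a
byte 4: (ad ^ 9e) ^ 65 = 33 ^ 65 = 56
byte 5: (9c ^ 77) ^ 72 = eb ^ 72 = 99

99 38 1f 8a 56 99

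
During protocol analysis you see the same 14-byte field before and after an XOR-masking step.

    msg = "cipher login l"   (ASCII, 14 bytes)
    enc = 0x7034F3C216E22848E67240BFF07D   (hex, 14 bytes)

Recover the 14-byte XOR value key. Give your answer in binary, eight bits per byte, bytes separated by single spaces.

00010011 01011101 10000011 10101010 01110011 10010000 00001000 00100100 10001001 00010101 00101001 11010001 11010000 00010001

Since enc = msg ⊕ key, XORing both sides with msg gives key = msg ⊕ enc.
byte 0: 01100011 xor 01110000 = 00010011
byte 1: 01101001 xor 00110100 = 01011101
byte 2: 01110000 xor 11110011 = 10000011
byte 3: 01101000 xor 11000010 = 10101010
byte 4: 01100101 xor 00010110 = 01110011
byte 5: 01110010 xor 11100010 = 10010000
byte 6: 00100000 xor 00101000 = 00001000
byte 7: 01101100 xor 01001000 = 00100100
byte 8: 01101111 xor 11100110 = 10001001
byte 9: 01100111 xor 01110010 = 00010101
byte 10: 01101001 xor 01000000 = 00101001
byte 11: 01101110 xor 10111111 = 11010001
byte 12: 00100000 xor 11110000 = 11010000
byte 13: 01101100 xor 01111101 = 00010001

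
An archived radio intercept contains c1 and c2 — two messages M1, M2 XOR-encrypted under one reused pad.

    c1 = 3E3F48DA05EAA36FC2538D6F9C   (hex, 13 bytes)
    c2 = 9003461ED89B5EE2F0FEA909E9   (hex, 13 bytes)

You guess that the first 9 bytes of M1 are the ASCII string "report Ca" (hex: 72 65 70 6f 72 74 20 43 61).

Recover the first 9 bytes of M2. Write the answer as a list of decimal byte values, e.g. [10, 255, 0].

First, c1 ⊕ c2 = (M1 ⊕ K) ⊕ (M2 ⊕ K) = M1 ⊕ M2, so the key drops out. Then M2 = (M1 ⊕ M2) ⊕ M1 over the first 9 bytes.
byte 0: (3e ⊕ 90) ⊕ 72 = ae ⊕ 72 = dc
byte 1: (3f ⊕ 03) ⊕ 65 = 3c ⊕ 65 = 59
byte 2: (48 ⊕ 46) ⊕ 70 = 0e ⊕ 70 = 7e
byte 3: (da ⊕ 1e) ⊕ 6f = c4 ⊕ 6f = ab
byte 4: (05 ⊕ d8) ⊕ 72 = dd ⊕ 72 = af
byte 5: (ea ⊕ 9b) ⊕ 74 = 71 ⊕ 74 = 05
byte 6: (a3 ⊕ 5e) ⊕ 20 = fd ⊕ 20 = dd
byte 7: (6f ⊕ e2) ⊕ 43 = 8d ⊕ 43 = ce
byte 8: (c2 ⊕ f0) ⊕ 61 = 32 ⊕ 61 = 53

[220, 89, 126, 171, 175, 5, 221, 206, 83]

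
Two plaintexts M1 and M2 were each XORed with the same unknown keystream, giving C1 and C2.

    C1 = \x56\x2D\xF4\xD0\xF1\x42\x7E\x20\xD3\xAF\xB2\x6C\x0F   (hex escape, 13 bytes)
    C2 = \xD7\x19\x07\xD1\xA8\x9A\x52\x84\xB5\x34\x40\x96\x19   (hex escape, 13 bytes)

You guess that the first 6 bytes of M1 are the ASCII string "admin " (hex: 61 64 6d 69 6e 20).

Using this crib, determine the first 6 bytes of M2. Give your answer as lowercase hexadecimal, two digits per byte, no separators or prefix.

e0509e6837f8

First, C1 ⊕ C2 = (M1 ⊕ K) ⊕ (M2 ⊕ K) = M1 ⊕ M2, so the key drops out. Then M2 = (M1 ⊕ M2) ⊕ M1 over the first 6 bytes.
byte 0: (56 xor d7) xor 61 = 81 xor 61 = e0
byte 1: (2d xor 19) xor 64 = 34 xor 64 = 50
byte 2: (f4 xor 07) xor 6d = f3 xor 6d = 9e
byte 3: (d0 xor d1) xor 69 = 01 xor 69 = 68
byte 4: (f1 xor a8) xor 6e = 59 xor 6e = 37
byte 5: (42 xor 9a) xor 20 = d8 xor 20 = f8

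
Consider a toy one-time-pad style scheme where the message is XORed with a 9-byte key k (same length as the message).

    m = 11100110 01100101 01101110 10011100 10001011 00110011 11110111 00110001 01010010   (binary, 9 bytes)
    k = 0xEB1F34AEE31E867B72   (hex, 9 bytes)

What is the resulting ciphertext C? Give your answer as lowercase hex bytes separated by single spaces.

e6 xor eb = 0d
65 xor 1f = 7a
6e xor 34 = 5a
9c xor ae = 32
8b xor e3 = 68
33 xor 1e = 2d
f7 xor 86 = 71
31 xor 7b = 4a
52 xor 72 = 20

0d 7a 5a 32 68 2d 71 4a 20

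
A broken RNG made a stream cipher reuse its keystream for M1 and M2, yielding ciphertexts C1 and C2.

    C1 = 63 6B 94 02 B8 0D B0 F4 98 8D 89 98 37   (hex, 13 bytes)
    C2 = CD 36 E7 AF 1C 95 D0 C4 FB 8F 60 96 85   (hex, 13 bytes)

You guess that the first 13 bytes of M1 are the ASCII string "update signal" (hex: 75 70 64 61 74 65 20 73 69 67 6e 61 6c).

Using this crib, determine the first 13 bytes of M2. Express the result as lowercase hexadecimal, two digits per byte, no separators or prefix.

db2d17ccd0fd40430a65876fde

First, C1 ⊕ C2 = (M1 ⊕ K) ⊕ (M2 ⊕ K) = M1 ⊕ M2, so the key drops out. Then M2 = (M1 ⊕ M2) ⊕ M1 over the first 13 bytes.
byte 0: (63 xor cd) xor 75 = ae xor 75 = db
byte 1: (6b xor 36) xor 70 = 5d xor 70 = 2d
byte 2: (94 xor e7) xor 64 = 73 xor 64 = 17
byte 3: (02 xor af) xor 61 = ad xor 61 = cc
byte 4: (b8 xor 1c) xor 74 = a4 xor 74 = d0
byte 5: (0d xor 95) xor 65 = 98 xor 65 = fd
byte 6: (b0 xor d0) xor 20 = 60 xor 20 = 40
byte 7: (f4 xor c4) xor 73 = 30 xor 73 = 43
byte 8: (98 xor fb) xor 69 = 63 xor 69 = 0a
byte 9: (8d xor 8f) xor 67 = 02 xor 67 = 65
byte 10: (89 xor 60) xor 6e = e9 xor 6e = 87
byte 11: (98 xor 96) xor 61 = 0e xor 61 = 6f
byte 12: (37 xor 85) xor 6c = b2 xor 6c = de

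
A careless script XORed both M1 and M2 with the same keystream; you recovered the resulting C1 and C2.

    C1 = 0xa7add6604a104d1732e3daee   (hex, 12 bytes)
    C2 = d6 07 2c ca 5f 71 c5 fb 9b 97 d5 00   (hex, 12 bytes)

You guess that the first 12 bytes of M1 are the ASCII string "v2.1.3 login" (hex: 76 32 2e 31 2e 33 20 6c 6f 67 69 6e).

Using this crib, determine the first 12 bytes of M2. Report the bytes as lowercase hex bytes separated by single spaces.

First, C1 ⊕ C2 = (M1 ⊕ K) ⊕ (M2 ⊕ K) = M1 ⊕ M2, so the key drops out. Then M2 = (M1 ⊕ M2) ⊕ M1 over the first 12 bytes.
byte 0: (a7 ^ d6) ^ 76 = 71 ^ 76 = 07
byte 1: (ad ^ 07) ^ 32 = aa ^ 32 = 98
byte 2: (d6 ^ 2c) ^ 2e = fa ^ 2e = d4
byte 3: (60 ^ ca) ^ 31 = aa ^ 31 = 9b
byte 4: (4a ^ 5f) ^ 2e = 15 ^ 2e = 3b
byte 5: (10 ^ 71) ^ 33 = 61 ^ 33 = 52
byte 6: (4d ^ c5) ^ 20 = 88 ^ 20 = a8
byte 7: (17 ^ fb) ^ 6c = ec ^ 6c = 80
byte 8: (32 ^ 9b) ^ 6f = a9 ^ 6f = c6
byte 9: (e3 ^ 97) ^ 67 = 74 ^ 67 = 13
byte 10: (da ^ d5) ^ 69 = 0f ^ 69 = 66
byte 11: (ee ^ 00) ^ 6e = ee ^ 6e = 80

07 98 d4 9b 3b 52 a8 80 c6 13 66 80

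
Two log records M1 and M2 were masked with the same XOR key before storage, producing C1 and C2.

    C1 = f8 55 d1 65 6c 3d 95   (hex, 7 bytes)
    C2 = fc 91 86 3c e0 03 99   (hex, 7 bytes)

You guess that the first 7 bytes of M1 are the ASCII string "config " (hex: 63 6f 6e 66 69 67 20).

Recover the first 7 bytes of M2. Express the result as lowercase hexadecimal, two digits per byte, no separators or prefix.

67ab393fe5592c

First, C1 ⊕ C2 = (M1 ⊕ K) ⊕ (M2 ⊕ K) = M1 ⊕ M2, so the key drops out. Then M2 = (M1 ⊕ M2) ⊕ M1 over the first 7 bytes.
byte 0: (f8 ^ fc) ^ 63 = 04 ^ 63 = 67
byte 1: (55 ^ 91) ^ 6f = c4 ^ 6f = ab
byte 2: (d1 ^ 86) ^ 6e = 57 ^ 6e = 39
byte 3: (65 ^ 3c) ^ 66 = 59 ^ 66 = 3f
byte 4: (6c ^ e0) ^ 69 = 8c ^ 69 = e5
byte 5: (3d ^ 03) ^ 67 = 3e ^ 67 = 59
byte 6: (95 ^ 99) ^ 20 = 0c ^ 20 = 2c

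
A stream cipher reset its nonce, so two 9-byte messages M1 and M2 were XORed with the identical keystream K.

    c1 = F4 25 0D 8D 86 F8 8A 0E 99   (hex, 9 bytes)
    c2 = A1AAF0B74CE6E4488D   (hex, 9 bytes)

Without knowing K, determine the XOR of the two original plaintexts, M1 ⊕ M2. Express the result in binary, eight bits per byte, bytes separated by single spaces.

01010101 10001111 11111101 00111010 11001010 00011110 01101110 01000110 00010100

c1 ⊕ c2 = (M1 ⊕ K) ⊕ (M2 ⊕ K) = M1 ⊕ M2 — the shared key cancels under XOR.
byte 0: 11110100 xor 10100001 = 01010101
byte 1: 00100101 xor 10101010 = 10001111
byte 2: 00001101 xor 11110000 = 11111101
byte 3: 10001101 xor 10110111 = 00111010
byte 4: 10000110 xor 01001100 = 11001010
byte 5: 11111000 xor 11100110 = 00011110
byte 6: 10001010 xor 11100100 = 01101110
byte 7: 00001110 xor 01001000 = 01000110
byte 8: 10011001 xor 10001101 = 00010100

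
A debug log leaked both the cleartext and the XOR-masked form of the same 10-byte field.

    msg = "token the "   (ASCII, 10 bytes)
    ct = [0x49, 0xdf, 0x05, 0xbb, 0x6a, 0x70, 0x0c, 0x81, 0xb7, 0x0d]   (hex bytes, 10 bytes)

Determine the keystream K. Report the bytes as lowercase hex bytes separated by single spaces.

Since ct = msg ⊕ K, XORing both sides with msg gives K = msg ⊕ ct.
74 ^ 49 = 3d
6f ^ df = b0
6b ^ 05 = 6e
65 ^ bb = de
6e ^ 6a = 04
20 ^ 70 = 50
74 ^ 0c = 78
68 ^ 81 = e9
65 ^ b7 = d2
20 ^ 0d = 2d

3d b0 6e de 04 50 78 e9 d2 2d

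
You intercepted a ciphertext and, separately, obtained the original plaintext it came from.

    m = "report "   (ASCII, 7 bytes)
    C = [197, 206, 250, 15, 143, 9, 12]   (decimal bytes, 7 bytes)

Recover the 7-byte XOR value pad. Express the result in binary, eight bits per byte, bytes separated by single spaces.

Since C = m ⊕ pad, XORing both sides with m gives pad = m ⊕ C.
01110010 ⊕ 11000101 = 10110111
01100101 ⊕ 11001110 = 10101011
01110000 ⊕ 11111010 = 10001010
01101111 ⊕ 00001111 = 01100000
01110010 ⊕ 10001111 = 11111101
01110100 ⊕ 00001001 = 01111101
00100000 ⊕ 00001100 = 00101100

10110111 10101011 10001010 01100000 11111101 01111101 00101100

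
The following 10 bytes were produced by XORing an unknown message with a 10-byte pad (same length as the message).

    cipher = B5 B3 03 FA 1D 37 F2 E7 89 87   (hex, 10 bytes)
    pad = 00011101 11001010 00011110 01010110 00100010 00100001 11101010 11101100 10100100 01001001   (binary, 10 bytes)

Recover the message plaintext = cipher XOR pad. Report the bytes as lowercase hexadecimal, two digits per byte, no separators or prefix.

a8791dac3f16180b2dce

XOR is its own inverse, so applying the key byte-wise gives the result directly.
181 XOR  29 = 168
179 XOR 202 = 121
  3 XOR  30 =  29
250 XOR  86 = 172
 29 XOR  34 =  63
 55 XOR  33 =  22
242 XOR 234 =  24
231 XOR 236 =  11
137 XOR 164 =  45
135 XOR  73 = 206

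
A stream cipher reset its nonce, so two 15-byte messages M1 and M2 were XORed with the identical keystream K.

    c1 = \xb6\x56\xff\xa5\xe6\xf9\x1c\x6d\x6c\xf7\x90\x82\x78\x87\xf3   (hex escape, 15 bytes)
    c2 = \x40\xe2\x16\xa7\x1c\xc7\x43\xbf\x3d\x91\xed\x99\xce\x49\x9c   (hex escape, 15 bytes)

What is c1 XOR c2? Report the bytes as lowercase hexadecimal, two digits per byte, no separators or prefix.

c1 ⊕ c2 = (M1 ⊕ K) ⊕ (M2 ⊕ K) = M1 ⊕ M2 — the shared key cancels under XOR.
10110110 XOR 01000000 = 11110110
01010110 XOR 11100010 = 10110100
11111111 XOR 00010110 = 11101001
10100101 XOR 10100111 = 00000010
11100110 XOR 00011100 = 11111010
11111001 XOR 11000111 = 00111110
00011100 XOR 01000011 = 01011111
01101101 XOR 10111111 = 11010010
01101100 XOR 00111101 = 01010001
11110111 XOR 10010001 = 01100110
10010000 XOR 11101101 = 01111101
10000010 XOR 10011001 = 00011011
01111000 XOR 11001110 = 10110110
10000111 XOR 01001001 = 11001110
11110011 XOR 10011100 = 01101111

f6b4e902fa3e5fd251667d1bb6ce6f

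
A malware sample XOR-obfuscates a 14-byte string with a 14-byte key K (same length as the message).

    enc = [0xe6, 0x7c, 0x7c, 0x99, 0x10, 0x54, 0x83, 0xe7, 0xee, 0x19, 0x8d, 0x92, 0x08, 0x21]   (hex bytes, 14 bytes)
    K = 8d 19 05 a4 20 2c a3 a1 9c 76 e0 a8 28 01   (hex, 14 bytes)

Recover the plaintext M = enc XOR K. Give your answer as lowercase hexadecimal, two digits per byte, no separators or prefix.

6b65793d30782046726f6d3a2020

XOR is its own inverse, so applying the key byte-wise gives the result directly.
byte 0: 11100110 ⊕ 10001101 = 01101011
byte 1: 01111100 ⊕ 00011001 = 01100101
byte 2: 01111100 ⊕ 00000101 = 01111001
byte 3: 10011001 ⊕ 10100100 = 00111101
byte 4: 00010000 ⊕ 00100000 = 00110000
byte 5: 01010100 ⊕ 00101100 = 01111000
byte 6: 10000011 ⊕ 10100011 = 00100000
byte 7: 11100111 ⊕ 10100001 = 01000110
byte 8: 11101110 ⊕ 10011100 = 01110010
byte 9: 00011001 ⊕ 01110110 = 01101111
byte 10: 10001101 ⊕ 11100000 = 01101101
byte 11: 10010010 ⊕ 10101000 = 00111010
byte 12: 00001000 ⊕ 00101000 = 00100000
byte 13: 00100001 ⊕ 00000001 = 00100000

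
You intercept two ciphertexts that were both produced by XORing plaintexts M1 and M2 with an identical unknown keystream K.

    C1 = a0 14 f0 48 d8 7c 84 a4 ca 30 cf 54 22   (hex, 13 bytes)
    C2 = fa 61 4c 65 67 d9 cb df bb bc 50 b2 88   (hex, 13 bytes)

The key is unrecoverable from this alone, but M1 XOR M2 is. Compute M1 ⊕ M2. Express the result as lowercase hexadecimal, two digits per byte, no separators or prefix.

5a75bc2dbfa54f7b718c9fe6aa

C1 ⊕ C2 = (M1 ⊕ K) ⊕ (M2 ⊕ K) = M1 ⊕ M2 — the shared key cancels under XOR.
a0 ⊕ fa = 5a
14 ⊕ 61 = 75
f0 ⊕ 4c = bc
48 ⊕ 65 = 2d
d8 ⊕ 67 = bf
7c ⊕ d9 = a5
84 ⊕ cb = 4f
a4 ⊕ df = 7b
ca ⊕ bb = 71
30 ⊕ bc = 8c
cf ⊕ 50 = 9f
54 ⊕ b2 = e6
22 ⊕ 88 = aa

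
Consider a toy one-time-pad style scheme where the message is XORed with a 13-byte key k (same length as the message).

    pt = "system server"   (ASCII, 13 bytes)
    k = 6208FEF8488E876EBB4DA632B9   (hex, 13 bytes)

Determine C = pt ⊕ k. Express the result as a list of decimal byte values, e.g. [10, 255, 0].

byte 0: 73 ⊕ 62 = 11
byte 1: 79 ⊕ 08 = 71
byte 2: 73 ⊕ fe = 8d
byte 3: 74 ⊕ f8 = 8c
byte 4: 65 ⊕ 48 = 2d
byte 5: 6d ⊕ 8e = e3
byte 6: 20 ⊕ 87 = a7
byte 7: 73 ⊕ 6e = 1d
byte 8: 65 ⊕ bb = de
byte 9: 72 ⊕ 4d = 3f
byte 10: 76 ⊕ a6 = d0
byte 11: 65 ⊕ 32 = 57
byte 12: 72 ⊕ b9 = cb

[17, 113, 141, 140, 45, 227, 167, 29, 222, 63, 208, 87, 203]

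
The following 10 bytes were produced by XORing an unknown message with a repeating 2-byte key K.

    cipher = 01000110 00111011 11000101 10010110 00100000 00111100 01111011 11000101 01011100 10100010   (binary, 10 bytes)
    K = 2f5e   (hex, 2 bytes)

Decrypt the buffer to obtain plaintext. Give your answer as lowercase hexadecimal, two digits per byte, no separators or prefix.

6965eac80f62549b73fc

The 2-byte key repeats, so the effective keystream is 2f 5e 2f 5e 2f 5e 2f 5e 2f 5e.
byte 0: 46 xor 2f = 69
byte 1: 3b xor 5e = 65
byte 2: c5 xor 2f = ea
byte 3: 96 xor 5e = c8
byte 4: 20 xor 2f = 0f
byte 5: 3c xor 5e = 62
byte 6: 7b xor 2f = 54
byte 7: c5 xor 5e = 9b
byte 8: 5c xor 2f = 73
byte 9: a2 xor 5e = fc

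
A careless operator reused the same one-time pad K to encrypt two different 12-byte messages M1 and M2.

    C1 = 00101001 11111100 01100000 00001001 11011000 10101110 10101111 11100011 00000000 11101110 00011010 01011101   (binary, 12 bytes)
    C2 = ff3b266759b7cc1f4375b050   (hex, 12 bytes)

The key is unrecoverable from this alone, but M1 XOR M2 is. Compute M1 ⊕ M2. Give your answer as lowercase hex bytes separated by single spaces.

d6 c7 46 6e 81 19 63 fc 43 9b aa 0d

C1 ⊕ C2 = (M1 ⊕ K) ⊕ (M2 ⊕ K) = M1 ⊕ M2 — the shared key cancels under XOR.
29 XOR ff = d6
fc XOR 3b = c7
60 XOR 26 = 46
09 XOR 67 = 6e
d8 XOR 59 = 81
ae XOR b7 = 19
af XOR cc = 63
e3 XOR 1f = fc
00 XOR 43 = 43
ee XOR 75 = 9b
1a XOR b0 = aa
5d XOR 50 = 0d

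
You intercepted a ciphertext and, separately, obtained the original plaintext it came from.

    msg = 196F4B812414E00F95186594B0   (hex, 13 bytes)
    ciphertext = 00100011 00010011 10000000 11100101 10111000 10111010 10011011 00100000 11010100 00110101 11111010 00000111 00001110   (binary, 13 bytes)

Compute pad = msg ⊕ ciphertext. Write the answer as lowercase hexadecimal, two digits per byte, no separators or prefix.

Since ciphertext = msg ⊕ pad, XORing both sides with msg gives pad = msg ⊕ ciphertext.
byte 0: 19 ^ 23 = 3a
byte 1: 6f ^ 13 = 7c
byte 2: 4b ^ 80 = cb
byte 3: 81 ^ e5 = 64
byte 4: 24 ^ b8 = 9c
byte 5: 14 ^ ba = ae
byte 6: e0 ^ 9b = 7b
byte 7: 0f ^ 20 = 2f
byte 8: 95 ^ d4 = 41
byte 9: 18 ^ 35 = 2d
byte 10: 65 ^ fa = 9f
byte 11: 94 ^ 07 = 93
byte 12: b0 ^ 0e = be

3a7ccb649cae7b2f412d9f93be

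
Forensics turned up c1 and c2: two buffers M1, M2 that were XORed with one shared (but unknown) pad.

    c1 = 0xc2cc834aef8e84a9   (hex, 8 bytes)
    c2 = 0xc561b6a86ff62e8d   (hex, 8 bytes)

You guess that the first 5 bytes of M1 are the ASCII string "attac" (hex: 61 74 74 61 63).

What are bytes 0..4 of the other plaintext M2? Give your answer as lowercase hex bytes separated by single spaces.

66 d9 41 83 e3

First, c1 ⊕ c2 = (M1 ⊕ K) ⊕ (M2 ⊕ K) = M1 ⊕ M2, so the key drops out. Then M2 = (M1 ⊕ M2) ⊕ M1 over the first 5 bytes.
byte 0: (c2 ⊕ c5) ⊕ 61 = 07 ⊕ 61 = 66
byte 1: (cc ⊕ 61) ⊕ 74 = ad ⊕ 74 = d9
byte 2: (83 ⊕ b6) ⊕ 74 = 35 ⊕ 74 = 41
byte 3: (4a ⊕ a8) ⊕ 61 = e2 ⊕ 61 = 83
byte 4: (ef ⊕ 6f) ⊕ 63 = 80 ⊕ 63 = e3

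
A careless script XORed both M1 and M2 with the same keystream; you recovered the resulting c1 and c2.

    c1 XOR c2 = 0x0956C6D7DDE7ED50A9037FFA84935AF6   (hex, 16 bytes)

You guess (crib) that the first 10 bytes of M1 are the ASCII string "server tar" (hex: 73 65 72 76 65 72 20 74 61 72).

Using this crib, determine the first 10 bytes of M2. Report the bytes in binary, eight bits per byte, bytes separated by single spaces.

Since c1 ⊕ c2 = M1 ⊕ M2, XORing with the guessed M1 bytes yields the corresponding M2 bytes: M2 = (c1 ⊕ c2) ⊕ M1.
09 ⊕ 73 = 7a
56 ⊕ 65 = 33
c6 ⊕ 72 = b4
d7 ⊕ 76 = a1
dd ⊕ 65 = b8
e7 ⊕ 72 = 95
ed ⊕ 20 = cd
50 ⊕ 74 = 24
a9 ⊕ 61 = c8
03 ⊕ 72 = 71

01111010 00110011 10110100 10100001 10111000 10010101 11001101 00100100 11001000 01110001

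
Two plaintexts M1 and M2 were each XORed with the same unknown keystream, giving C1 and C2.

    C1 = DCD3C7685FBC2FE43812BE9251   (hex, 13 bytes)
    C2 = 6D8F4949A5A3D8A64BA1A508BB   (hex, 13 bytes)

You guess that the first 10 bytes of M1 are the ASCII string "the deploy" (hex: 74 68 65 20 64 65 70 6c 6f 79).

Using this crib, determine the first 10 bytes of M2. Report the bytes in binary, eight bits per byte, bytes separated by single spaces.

First, C1 ⊕ C2 = (M1 ⊕ K) ⊕ (M2 ⊕ K) = M1 ⊕ M2, so the key drops out. Then M2 = (M1 ⊕ M2) ⊕ M1 over the first 10 bytes.
byte 0: (dc ⊕ 6d) ⊕ 74 = b1 ⊕ 74 = c5
byte 1: (d3 ⊕ 8f) ⊕ 68 = 5c ⊕ 68 = 34
byte 2: (c7 ⊕ 49) ⊕ 65 = 8e ⊕ 65 = eb
byte 3: (68 ⊕ 49) ⊕ 20 = 21 ⊕ 20 = 01
byte 4: (5f ⊕ a5) ⊕ 64 = fa ⊕ 64 = 9e
byte 5: (bc ⊕ a3) ⊕ 65 = 1f ⊕ 65 = 7a
byte 6: (2f ⊕ d8) ⊕ 70 = f7 ⊕ 70 = 87
byte 7: (e4 ⊕ a6) ⊕ 6c = 42 ⊕ 6c = 2e
byte 8: (38 ⊕ 4b) ⊕ 6f = 73 ⊕ 6f = 1c
byte 9: (12 ⊕ a1) ⊕ 79 = b3 ⊕ 79 = ca

11000101 00110100 11101011 00000001 10011110 01111010 10000111 00101110 00011100 11001010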